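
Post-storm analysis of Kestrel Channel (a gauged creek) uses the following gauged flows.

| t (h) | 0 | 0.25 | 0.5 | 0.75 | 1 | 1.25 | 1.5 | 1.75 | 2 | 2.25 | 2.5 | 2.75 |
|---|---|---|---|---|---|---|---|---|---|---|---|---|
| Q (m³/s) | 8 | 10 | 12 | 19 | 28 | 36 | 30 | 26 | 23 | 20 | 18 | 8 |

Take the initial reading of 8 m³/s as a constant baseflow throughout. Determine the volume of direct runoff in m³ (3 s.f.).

Direct-runoff ordinates (Q − Q_b): 0.0, 2.0, 4.0, 11.0, 20.0, 28.0, 22.0, 18.0, 15.0, 12.0, 10.0, 0.0 m³/s.
ΣQ_DR = 142.0 m³/s.
With Δt = 0.25 h = 900 s, V = ΣQ_DR · Δt = 142.0 × 900 = 1.28 × 10^5 m³.

V ≈ 1.28 × 10^5 m³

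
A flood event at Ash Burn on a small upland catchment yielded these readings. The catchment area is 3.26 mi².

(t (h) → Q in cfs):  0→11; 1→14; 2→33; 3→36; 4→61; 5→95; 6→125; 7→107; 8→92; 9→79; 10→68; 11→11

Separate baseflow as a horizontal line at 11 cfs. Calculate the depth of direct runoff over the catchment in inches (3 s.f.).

d ≈ 0.285 in

Direct runoff: 0.0, 3.0, 22.0, 25.0, 50.0, 84.0, 114.0, 96.0, 81.0, 68.0, 57.0, 0.0 cfs; ΣQ_DR = 600.0 cfs.
V = ΣQ_DR · Δt = 600.0 × 3600 s = 2.160 × 10^6 ft³.
Over A = 3.26 mi², depth = V / A = 0.285 in.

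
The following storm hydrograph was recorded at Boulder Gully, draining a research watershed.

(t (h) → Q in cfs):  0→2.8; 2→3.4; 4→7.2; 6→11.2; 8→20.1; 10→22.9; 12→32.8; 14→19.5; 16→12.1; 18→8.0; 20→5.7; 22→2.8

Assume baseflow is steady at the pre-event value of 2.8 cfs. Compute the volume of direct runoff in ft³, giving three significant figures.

V ≈ 8.27 × 10^5 ft³

Direct-runoff ordinates (Q − Q_b): 0.0, 0.6, 4.4, 8.4, 17.3, 20.1, 30.0, 16.7, 9.3, 5.2, 2.9, 0.0 cfs.
ΣQ_DR = 114.9 cfs.
With Δt = 2 h = 7200 s, V = ΣQ_DR · Δt = 114.9 × 7200 = 8.27 × 10^5 ft³.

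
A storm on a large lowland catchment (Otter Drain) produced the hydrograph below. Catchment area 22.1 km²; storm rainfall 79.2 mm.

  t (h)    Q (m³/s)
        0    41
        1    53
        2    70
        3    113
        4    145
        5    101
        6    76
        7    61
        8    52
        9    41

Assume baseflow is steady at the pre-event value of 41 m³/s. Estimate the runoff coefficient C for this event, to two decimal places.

C ≈ 0.71

ΣQ_DR = 343.0 m³/s; V = ΣQ_DR·Δt = 1.235 × 10^6 m³.
Runoff depth d = V / A = 55.87 mm.
C = d / P = 55.87 / 79.2 = 0.71.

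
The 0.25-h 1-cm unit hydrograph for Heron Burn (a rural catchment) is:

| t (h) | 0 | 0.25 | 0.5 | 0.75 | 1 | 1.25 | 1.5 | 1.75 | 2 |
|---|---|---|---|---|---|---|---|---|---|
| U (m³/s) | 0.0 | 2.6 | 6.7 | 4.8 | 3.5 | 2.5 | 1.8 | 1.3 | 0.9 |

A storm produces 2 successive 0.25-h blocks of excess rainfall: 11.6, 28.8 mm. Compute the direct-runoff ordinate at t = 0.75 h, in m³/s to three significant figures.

By discrete convolution, Q_j = Σ (P_i / 10 mm) · U_{j−i}.
At t = 0.75 h (j=3): Q = (11.6/10)·4.8 + (28.8/10)·6.7 = 24.9 m³/s.

Q ≈ 24.9 m³/s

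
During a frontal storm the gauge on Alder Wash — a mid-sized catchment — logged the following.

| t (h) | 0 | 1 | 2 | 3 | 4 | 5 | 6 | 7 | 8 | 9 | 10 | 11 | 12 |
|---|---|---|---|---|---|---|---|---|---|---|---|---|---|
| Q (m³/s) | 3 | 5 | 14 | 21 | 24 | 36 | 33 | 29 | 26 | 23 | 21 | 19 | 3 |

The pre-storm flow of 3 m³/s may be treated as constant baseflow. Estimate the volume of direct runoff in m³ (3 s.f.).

Direct-runoff ordinates (Q − Q_b): 0.0, 2.0, 11.0, 18.0, 21.0, 33.0, 30.0, 26.0, 23.0, 20.0, 18.0, 16.0, 0.0 m³/s.
ΣQ_DR = 218.0 m³/s.
With Δt = 1 h = 3600 s, V = ΣQ_DR · Δt = 218.0 × 3600 = 7.85 × 10^5 m³.

V ≈ 7.85 × 10^5 m³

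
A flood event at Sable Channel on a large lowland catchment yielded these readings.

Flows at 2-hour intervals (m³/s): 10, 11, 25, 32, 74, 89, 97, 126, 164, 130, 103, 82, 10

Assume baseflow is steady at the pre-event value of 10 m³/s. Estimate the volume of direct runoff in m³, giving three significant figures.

Direct-runoff ordinates (Q − Q_b): 0.0, 1.0, 15.0, 22.0, 64.0, 79.0, 87.0, 116.0, 154.0, 120.0, 93.0, 72.0, 0.0 m³/s.
ΣQ_DR = 823.0 m³/s.
With Δt = 2 h = 7200 s, V = ΣQ_DR · Δt = 823.0 × 7200 = 5.93 × 10^6 m³.

V ≈ 5.93 × 10^6 m³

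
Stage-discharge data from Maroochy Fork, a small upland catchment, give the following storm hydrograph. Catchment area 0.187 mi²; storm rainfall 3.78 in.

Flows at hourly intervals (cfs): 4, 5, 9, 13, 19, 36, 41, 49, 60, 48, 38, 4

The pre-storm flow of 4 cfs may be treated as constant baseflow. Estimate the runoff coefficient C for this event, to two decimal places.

C ≈ 0.61

ΣQ_DR = 278.0 cfs; V = ΣQ_DR·Δt = 1.001 × 10^6 ft³.
Runoff depth d = V / A = 2.304 in.
C = d / P = 2.304 / 3.78 = 0.61.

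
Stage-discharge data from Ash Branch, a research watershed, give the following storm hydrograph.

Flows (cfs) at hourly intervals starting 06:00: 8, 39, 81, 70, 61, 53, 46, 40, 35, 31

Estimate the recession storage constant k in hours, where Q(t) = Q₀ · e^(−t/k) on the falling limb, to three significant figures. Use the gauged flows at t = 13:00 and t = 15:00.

On the falling limb, Q drops from 40 to 31 cfs between t = 13:00 and t = 15:00 (Δt = 2 h).
k = −Δt / ln(Q₂/Q₁) = −2 / ln(31/40) = 7.85 h.

k ≈ 7.85 h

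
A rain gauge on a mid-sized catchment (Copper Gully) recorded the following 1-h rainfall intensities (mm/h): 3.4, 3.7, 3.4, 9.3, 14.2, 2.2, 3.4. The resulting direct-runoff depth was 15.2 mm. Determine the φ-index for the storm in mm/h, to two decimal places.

φ ≈ 4.15 mm/h

Only the 2 blocks with intensity above φ contribute runoff: 9.3, 14.2 mm/h.
Σ(I−φ)·Δt = d  ⇒  (9.3+14.2 − 2φ)·1 = 15.2
φ = (23.50 − 15.2/1) / 2 = 4.15 mm/h.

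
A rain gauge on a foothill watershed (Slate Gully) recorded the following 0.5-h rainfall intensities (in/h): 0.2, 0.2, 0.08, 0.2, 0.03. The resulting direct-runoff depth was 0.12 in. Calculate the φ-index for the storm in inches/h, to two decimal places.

Only the 3 blocks with intensity above φ contribute runoff: 0.2, 0.2, 0.2 in/h.
Σ(I−φ)·Δt = d  ⇒  (0.2+0.2+0.2 − 3φ)·0.5 = 0.12
φ = (0.6000 − 0.12/0.5) / 3 = 0.12 in/h.

φ ≈ 0.12 in/h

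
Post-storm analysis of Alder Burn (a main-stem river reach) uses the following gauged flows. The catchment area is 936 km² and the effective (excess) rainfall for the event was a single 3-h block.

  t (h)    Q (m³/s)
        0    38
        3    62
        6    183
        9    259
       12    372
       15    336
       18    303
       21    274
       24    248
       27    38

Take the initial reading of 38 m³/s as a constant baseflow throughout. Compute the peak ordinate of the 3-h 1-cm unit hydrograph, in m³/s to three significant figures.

Direct runoff: 0.0, 24.0, 145.0, 221.0, 334.0, 298.0, 265.0, 236.0, 210.0, 0.0 m³/s; ΣQ_DR = 1733 m³/s, peak = 334.0 m³/s.
Runoff depth d = ΣQ_DR·Δt / A = 1733 × 10800 / (936 km²) = 20.00 mm.
The 1-cm UH is the DRH scaled by (10 mm)/d, so U_p = 334.0 × 10/20.00 = 167 m³/s.

U_p ≈ 167 m³/s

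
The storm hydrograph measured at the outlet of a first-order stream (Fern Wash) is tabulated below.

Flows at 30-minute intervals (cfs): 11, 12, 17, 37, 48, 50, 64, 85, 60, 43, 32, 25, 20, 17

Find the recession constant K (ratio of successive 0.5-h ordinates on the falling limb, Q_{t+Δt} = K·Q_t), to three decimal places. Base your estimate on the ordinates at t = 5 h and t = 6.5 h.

K ≈ 0.810

Using the recession-limb readings at t = 5 h and t = 6.5 h: Q falls from 32 to 17 cfs over 3 intervals.
K = (Q₂/Q₁)^(1/3) = (17/32)^(1/3) = 0.810.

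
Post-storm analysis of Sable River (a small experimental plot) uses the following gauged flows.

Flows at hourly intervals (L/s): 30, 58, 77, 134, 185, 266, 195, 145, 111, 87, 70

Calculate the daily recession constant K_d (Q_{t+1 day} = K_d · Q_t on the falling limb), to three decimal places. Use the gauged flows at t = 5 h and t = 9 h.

Between t = 5 h and t = 9 h the flow falls from 266 to 87 L/s over 4×1 h = 4 h.
Per-interval ratio K = (87/266)^(1/4) = 0.7562; K_d = K^(24/1) = 0.001.

K_d ≈ 0.001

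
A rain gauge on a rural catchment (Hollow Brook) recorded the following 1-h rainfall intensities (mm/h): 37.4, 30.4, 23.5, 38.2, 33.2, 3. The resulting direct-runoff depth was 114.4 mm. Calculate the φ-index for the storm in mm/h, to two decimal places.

Only the 5 blocks with intensity above φ contribute runoff: 37.4, 30.4, 23.5, 38.2, 33.2 mm/h.
Σ(I−φ)·Δt = d  ⇒  (37.4+30.4+23.5+38.2+33.2 − 5φ)·1 = 114.4
φ = (162.7 − 114.4/1) / 5 = 9.66 mm/h.

φ ≈ 9.66 mm/h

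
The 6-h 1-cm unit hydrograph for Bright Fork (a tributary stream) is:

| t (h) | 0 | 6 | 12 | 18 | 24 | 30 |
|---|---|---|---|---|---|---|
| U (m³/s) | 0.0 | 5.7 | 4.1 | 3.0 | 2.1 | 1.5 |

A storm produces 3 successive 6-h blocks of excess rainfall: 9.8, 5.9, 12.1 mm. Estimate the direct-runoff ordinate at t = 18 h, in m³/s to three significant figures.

By discrete convolution, Q_j = Σ (P_i / 10 mm) · U_{j−i}.
At t = 18 h (j=3): Q = (9.8/10)·3.0 + (5.9/10)·4.1 + (12.1/10)·5.7 = 12.3 m³/s.

Q ≈ 12.3 m³/s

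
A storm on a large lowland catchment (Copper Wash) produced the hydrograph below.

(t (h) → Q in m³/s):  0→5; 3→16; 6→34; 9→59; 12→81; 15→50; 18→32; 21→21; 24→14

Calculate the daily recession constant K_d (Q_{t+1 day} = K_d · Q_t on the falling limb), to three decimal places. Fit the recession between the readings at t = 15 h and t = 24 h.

Between t = 15 h and t = 24 h the flow falls from 50 to 14 m³/s over 3×3 h = 9 h.
Per-interval ratio K = (14/50)^(1/3) = 0.6542; K_d = K^(24/3) = 0.034.

K_d ≈ 0.034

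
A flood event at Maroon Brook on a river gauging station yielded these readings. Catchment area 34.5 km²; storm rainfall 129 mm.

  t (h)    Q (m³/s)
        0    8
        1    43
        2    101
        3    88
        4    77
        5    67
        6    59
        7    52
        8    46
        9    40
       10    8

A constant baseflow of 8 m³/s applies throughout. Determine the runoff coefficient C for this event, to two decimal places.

ΣQ_DR = 501.0 m³/s; V = ΣQ_DR·Δt = 1.804 × 10^6 m³.
Runoff depth d = V / A = 52.28 mm.
C = d / P = 52.28 / 129 = 0.41.

C ≈ 0.41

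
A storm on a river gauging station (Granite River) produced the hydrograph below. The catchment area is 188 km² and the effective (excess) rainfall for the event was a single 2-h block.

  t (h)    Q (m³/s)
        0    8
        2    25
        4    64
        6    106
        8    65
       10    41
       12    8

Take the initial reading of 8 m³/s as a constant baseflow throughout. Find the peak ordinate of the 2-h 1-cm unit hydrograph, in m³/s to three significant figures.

Direct runoff: 0.0, 17.0, 56.0, 98.0, 57.0, 33.0, 0.0 m³/s; ΣQ_DR = 261.0 m³/s, peak = 98.0 m³/s.
Runoff depth d = ΣQ_DR·Δt / A = 261.0 × 7200 / (188 km²) = 9.996 mm.
The 1-cm UH is the DRH scaled by (10 mm)/d, so U_p = 98.0 × 10/9.996 = 98.0 m³/s.

U_p ≈ 98.0 m³/s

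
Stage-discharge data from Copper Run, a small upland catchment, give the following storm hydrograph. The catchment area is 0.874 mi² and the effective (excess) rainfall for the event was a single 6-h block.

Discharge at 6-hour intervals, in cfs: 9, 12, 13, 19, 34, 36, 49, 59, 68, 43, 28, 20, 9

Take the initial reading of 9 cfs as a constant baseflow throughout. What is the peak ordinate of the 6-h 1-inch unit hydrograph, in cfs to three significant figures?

U_p ≈ 19.7 cfs

Direct runoff: 0.0, 3.0, 4.0, 10.0, 25.0, 27.0, 40.0, 50.0, 59.0, 34.0, 19.0, 11.0, 0.0 cfs; ΣQ_DR = 282.0 cfs, peak = 59.0 cfs.
Runoff depth d = ΣQ_DR·Δt / A = 282.0 × 21600 / (0.874 mi²) = 3.000 in.
The 1-inch UH is the DRH scaled by (1 in)/d, so U_p = 59.0 × 1/3.000 = 19.7 cfs.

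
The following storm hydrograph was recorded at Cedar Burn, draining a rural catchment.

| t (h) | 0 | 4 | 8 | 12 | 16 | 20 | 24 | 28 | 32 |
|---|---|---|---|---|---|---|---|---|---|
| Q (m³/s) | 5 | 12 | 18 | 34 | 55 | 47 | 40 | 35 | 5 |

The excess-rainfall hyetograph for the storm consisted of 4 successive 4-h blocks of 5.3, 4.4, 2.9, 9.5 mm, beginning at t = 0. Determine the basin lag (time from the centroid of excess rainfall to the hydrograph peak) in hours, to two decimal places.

Centroid of excess rainfall: t_c = Σ P_i·t̄_i / ΣP_i = 9.0045 h (block centres at 2, 6, 10, 14 h).
Hydrograph peak occurs at t = 16 h, so basin lag t_L = 16 − 9.0045 = 7.00 h.

t_L ≈ 7.00 h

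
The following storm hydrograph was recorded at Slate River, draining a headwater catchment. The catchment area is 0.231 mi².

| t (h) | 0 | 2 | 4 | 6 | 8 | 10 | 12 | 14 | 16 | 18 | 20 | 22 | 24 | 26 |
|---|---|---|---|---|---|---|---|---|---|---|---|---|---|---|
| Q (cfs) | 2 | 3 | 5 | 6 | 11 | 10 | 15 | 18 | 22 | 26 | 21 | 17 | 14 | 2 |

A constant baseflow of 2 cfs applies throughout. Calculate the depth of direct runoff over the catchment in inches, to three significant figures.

Direct runoff: 0.0, 1.0, 3.0, 4.0, 9.0, 8.0, 13.0, 16.0, 20.0, 24.0, 19.0, 15.0, 12.0, 0.0 cfs; ΣQ_DR = 144.0 cfs.
V = ΣQ_DR · Δt = 144.0 × 7200 s = 1.037 × 10^6 ft³.
Over A = 0.231 mi², depth = V / A = 1.93 in.

d ≈ 1.93 in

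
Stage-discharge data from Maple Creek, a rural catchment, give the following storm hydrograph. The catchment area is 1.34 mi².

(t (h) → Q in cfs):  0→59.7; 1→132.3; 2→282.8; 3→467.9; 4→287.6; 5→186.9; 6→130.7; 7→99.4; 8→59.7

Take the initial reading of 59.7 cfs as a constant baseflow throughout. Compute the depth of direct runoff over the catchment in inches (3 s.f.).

d ≈ 1.35 in

Direct runoff: 0.0, 72.6, 223.1, 408.2, 227.9, 127.2, 71.0, 39.7, 0.0 cfs; ΣQ_DR = 1170 cfs.
V = ΣQ_DR · Δt = 1170 × 3600 s = 4.211 × 10^6 ft³.
Over A = 1.34 mi², depth = V / A = 1.35 in.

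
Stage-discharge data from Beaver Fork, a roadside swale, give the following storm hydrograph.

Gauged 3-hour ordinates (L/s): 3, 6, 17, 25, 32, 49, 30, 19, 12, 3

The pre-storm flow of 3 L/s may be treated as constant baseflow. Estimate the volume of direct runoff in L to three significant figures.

V ≈ 1.79 × 10^6 L

Direct-runoff ordinates (Q − Q_b): 0.0, 3.0, 14.0, 22.0, 29.0, 46.0, 27.0, 16.0, 9.0, 0.0 L/s.
ΣQ_DR = 166.0 L/s.
With Δt = 3 h = 10800 s, V = ΣQ_DR · Δt = 166.0 × 10800 = 1.79 × 10^6 L.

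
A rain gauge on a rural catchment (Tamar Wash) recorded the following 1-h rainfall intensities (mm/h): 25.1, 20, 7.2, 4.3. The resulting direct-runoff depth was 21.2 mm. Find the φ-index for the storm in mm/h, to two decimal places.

φ ≈ 11.95 mm/h

Only the 2 blocks with intensity above φ contribute runoff: 25.1, 20 mm/h.
Σ(I−φ)·Δt = d  ⇒  (25.1+20 − 2φ)·1 = 21.2
φ = (45.10 − 21.2/1) / 2 = 11.95 mm/h.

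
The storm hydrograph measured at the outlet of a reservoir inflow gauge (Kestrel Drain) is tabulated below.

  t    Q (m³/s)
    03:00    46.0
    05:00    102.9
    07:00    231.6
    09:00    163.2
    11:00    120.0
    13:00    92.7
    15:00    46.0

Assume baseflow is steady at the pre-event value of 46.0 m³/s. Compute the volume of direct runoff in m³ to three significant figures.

Direct-runoff ordinates (Q − Q_b): 0.0, 56.9, 185.6, 117.2, 74.0, 46.7, 0.0 m³/s.
ΣQ_DR = 480.4 m³/s.
With Δt = 2 h = 7200 s, V = ΣQ_DR · Δt = 480.4 × 7200 = 3.46 × 10^6 m³.

V ≈ 3.46 × 10^6 m³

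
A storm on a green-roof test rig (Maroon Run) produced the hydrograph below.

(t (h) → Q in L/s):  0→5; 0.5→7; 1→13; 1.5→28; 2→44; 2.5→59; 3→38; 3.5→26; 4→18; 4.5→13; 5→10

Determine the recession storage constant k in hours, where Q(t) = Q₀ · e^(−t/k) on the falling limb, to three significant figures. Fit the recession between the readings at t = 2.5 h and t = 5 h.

k ≈ 1.41 h

On the falling limb, Q drops from 59 to 10 L/s between t = 2.5 h and t = 5 h (Δt = 2.5 h).
k = −Δt / ln(Q₂/Q₁) = −2.5 / ln(10/59) = 1.41 h.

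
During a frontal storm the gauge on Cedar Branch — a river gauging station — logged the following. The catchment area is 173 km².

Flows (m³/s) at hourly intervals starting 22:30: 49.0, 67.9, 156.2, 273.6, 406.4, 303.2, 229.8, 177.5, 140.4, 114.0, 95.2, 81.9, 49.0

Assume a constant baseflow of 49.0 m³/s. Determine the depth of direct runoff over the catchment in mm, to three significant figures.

Direct runoff: 0.0, 18.9, 107.2, 224.6, 357.4, 254.2, 180.8, 128.5, 91.4, 65.0, 46.2, 32.9, 0.0 m³/s; ΣQ_DR = 1507 m³/s.
V = ΣQ_DR · Δt = 1507 × 3600 s = 5.426 × 10^6 m³.
Over A = 173 km², depth = V / A = 31.4 mm.

d ≈ 31.4 mm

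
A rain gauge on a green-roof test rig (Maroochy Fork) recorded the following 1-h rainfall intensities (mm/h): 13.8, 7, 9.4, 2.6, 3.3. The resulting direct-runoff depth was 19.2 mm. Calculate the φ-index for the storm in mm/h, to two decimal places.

Only the 3 blocks with intensity above φ contribute runoff: 13.8, 7, 9.4 mm/h.
Σ(I−φ)·Δt = d  ⇒  (13.8+7+9.4 − 3φ)·1 = 19.2
φ = (30.20 − 19.2/1) / 3 = 3.67 mm/h.

φ ≈ 3.67 mm/h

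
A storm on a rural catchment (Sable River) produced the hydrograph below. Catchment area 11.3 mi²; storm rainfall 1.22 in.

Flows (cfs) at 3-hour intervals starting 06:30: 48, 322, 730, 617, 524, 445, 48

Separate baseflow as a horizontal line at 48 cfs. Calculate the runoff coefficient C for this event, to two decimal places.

ΣQ_DR = 2398 cfs; V = ΣQ_DR·Δt = 2.590 × 10^7 ft³.
Runoff depth d = V / A = 0.9865 in.
C = d / P = 0.9865 / 1.22 = 0.81.

C ≈ 0.81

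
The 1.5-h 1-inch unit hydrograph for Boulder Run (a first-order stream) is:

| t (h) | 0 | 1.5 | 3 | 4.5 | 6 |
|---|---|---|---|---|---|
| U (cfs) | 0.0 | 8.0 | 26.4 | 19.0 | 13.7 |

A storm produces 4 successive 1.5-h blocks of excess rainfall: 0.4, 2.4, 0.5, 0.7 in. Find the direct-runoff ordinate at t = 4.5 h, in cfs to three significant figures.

By discrete convolution, Q_j = Σ (P_i / 1 in) · U_{j−i}.
At t = 4.5 h (j=3): Q = (0.4/1)·19.0 + (2.4/1)·26.4 + (0.5/1)·8.0 + (0.7/1)·0.0 = 75.0 cfs.

Q ≈ 75.0 cfs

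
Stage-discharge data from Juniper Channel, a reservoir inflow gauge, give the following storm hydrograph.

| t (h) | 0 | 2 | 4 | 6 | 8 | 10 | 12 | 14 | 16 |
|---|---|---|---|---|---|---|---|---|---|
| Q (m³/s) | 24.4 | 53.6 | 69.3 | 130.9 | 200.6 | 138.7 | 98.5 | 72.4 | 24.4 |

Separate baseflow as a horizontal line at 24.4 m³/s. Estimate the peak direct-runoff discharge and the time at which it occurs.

Subtracting baseflow gives direct-runoff ordinates: 0.0, 29.2, 44.9, 106.5, 176.2, 114.3, 74.1, 48.0, 0.0 m³/s.
The maximum is 176.2 m³/s, occurring at the reading for t = 8 h.

Q_p = 176.2 m³/s at t = 8 h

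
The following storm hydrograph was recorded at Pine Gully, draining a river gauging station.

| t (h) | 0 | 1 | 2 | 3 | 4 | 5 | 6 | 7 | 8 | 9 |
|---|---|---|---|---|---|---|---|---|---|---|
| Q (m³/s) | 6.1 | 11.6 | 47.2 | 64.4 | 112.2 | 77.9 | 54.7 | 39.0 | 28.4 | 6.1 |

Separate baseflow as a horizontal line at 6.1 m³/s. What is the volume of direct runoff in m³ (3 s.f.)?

V ≈ 1.39 × 10^6 m³

Direct-runoff ordinates (Q − Q_b): 0.0, 5.5, 41.1, 58.3, 106.1, 71.8, 48.6, 32.9, 22.3, 0.0 m³/s.
ΣQ_DR = 386.6 m³/s.
With Δt = 1 h = 3600 s, V = ΣQ_DR · Δt = 386.6 × 3600 = 1.39 × 10^6 m³.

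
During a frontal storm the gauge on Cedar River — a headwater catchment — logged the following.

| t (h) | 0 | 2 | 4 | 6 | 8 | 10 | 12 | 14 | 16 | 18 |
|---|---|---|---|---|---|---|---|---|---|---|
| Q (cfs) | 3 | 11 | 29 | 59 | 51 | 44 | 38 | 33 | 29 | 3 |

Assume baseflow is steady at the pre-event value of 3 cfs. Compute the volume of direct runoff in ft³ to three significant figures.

V ≈ 1.94 × 10^6 ft³

Direct-runoff ordinates (Q − Q_b): 0.0, 8.0, 26.0, 56.0, 48.0, 41.0, 35.0, 30.0, 26.0, 0.0 cfs.
ΣQ_DR = 270.0 cfs.
With Δt = 2 h = 7200 s, V = ΣQ_DR · Δt = 270.0 × 7200 = 1.94 × 10^6 ft³.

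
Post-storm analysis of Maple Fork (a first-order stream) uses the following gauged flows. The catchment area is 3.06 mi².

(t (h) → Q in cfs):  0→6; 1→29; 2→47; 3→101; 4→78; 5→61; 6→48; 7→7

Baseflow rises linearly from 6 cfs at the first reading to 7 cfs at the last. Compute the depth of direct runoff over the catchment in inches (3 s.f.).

Direct runoff: 0.00, 22.86, 40.71, 94.57, 71.43, 54.29, 41.14, 0.00 cfs; ΣQ_DR = 325.0 cfs.
V = ΣQ_DR · Δt = 325.0 × 3600 s = 1.170 × 10^6 ft³.
Over A = 3.06 mi², depth = V / A = 0.165 in.

d ≈ 0.165 in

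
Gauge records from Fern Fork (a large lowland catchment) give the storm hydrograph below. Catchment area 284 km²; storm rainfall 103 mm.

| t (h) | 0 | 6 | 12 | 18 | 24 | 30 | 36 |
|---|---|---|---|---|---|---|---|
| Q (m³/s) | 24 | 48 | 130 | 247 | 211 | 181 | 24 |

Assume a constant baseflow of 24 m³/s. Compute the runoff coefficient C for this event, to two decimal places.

C ≈ 0.51

ΣQ_DR = 697.0 m³/s; V = ΣQ_DR·Δt = 1.506 × 10^7 m³.
Runoff depth d = V / A = 53.01 mm.
C = d / P = 53.01 / 103 = 0.51.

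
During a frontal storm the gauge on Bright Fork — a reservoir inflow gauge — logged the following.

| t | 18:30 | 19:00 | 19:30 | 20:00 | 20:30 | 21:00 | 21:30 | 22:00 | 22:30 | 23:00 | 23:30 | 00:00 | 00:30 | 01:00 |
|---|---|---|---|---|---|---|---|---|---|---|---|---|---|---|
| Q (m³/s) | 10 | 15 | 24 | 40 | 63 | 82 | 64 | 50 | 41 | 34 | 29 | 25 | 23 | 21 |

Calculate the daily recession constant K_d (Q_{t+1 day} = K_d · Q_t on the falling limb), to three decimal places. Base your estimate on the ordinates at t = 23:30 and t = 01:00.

Between t = 23:30 and t = 01:00 the flow falls from 29 to 21 m³/s over 3×0.5 h = 1.5 h.
Per-interval ratio K = (21/29)^(1/3) = 0.8980; K_d = K^(24/0.5) = 0.006.

K_d ≈ 0.006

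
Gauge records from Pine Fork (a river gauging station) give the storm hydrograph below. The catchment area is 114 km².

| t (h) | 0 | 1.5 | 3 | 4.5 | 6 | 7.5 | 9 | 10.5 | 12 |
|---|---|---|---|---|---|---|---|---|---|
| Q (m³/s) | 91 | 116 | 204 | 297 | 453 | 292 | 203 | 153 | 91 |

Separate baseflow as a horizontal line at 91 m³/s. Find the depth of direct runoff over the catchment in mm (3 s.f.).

Direct runoff: 0.0, 25.0, 113.0, 206.0, 362.0, 201.0, 112.0, 62.0, 0.0 m³/s; ΣQ_DR = 1081 m³/s.
V = ΣQ_DR · Δt = 1081 × 5400 s = 5.837 × 10^6 m³.
Over A = 114 km², depth = V / A = 51.2 mm.

d ≈ 51.2 mm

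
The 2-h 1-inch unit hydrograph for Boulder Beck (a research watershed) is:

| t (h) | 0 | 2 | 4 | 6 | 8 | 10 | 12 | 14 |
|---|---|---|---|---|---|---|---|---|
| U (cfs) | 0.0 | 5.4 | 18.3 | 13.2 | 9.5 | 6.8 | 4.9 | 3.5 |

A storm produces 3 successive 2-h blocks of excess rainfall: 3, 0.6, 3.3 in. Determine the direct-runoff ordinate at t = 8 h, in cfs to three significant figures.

By discrete convolution, Q_j = Σ (P_i / 1 in) · U_{j−i}.
At t = 8 h (j=4): Q = (3/1)·9.5 + (0.6/1)·13.2 + (3.3/1)·18.3 = 96.8 cfs.

Q ≈ 96.8 cfs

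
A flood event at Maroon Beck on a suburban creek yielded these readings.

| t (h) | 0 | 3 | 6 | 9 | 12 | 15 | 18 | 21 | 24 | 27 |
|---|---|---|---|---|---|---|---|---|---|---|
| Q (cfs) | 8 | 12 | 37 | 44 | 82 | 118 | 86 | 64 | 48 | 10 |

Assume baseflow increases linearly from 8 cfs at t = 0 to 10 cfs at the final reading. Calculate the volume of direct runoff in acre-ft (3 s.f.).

V ≈ 104 acre-ft

Direct-runoff ordinates (Q − Q_b): 0.00, 3.78, 28.56, 35.33, 73.11, 108.89, 76.67, 54.44, 38.22, 0.00 cfs.
ΣQ_DR = 419.0 cfs.
With Δt = 3 h = 10800 s, V = ΣQ_DR · Δt = 419.0 × 10800 = 4.53 × 10^6 ft³ = 104 acre-ft.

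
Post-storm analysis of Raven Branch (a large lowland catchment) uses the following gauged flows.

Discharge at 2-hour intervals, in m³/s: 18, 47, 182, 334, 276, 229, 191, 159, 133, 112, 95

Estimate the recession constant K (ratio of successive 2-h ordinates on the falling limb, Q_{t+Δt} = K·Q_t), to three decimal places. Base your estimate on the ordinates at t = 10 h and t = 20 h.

Using the recession-limb readings at t = 10 h and t = 20 h: Q falls from 229 to 95 m³/s over 5 intervals.
K = (Q₂/Q₁)^(1/5) = (95/229)^(1/5) = 0.839.

K ≈ 0.839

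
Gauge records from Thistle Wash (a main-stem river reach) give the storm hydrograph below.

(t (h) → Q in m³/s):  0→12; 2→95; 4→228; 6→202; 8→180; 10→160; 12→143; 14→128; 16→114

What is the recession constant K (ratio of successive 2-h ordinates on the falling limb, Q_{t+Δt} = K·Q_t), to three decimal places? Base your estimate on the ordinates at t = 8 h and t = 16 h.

Using the recession-limb readings at t = 8 h and t = 16 h: Q falls from 180 to 114 m³/s over 4 intervals.
K = (Q₂/Q₁)^(1/4) = (114/180)^(1/4) = 0.892.

K ≈ 0.892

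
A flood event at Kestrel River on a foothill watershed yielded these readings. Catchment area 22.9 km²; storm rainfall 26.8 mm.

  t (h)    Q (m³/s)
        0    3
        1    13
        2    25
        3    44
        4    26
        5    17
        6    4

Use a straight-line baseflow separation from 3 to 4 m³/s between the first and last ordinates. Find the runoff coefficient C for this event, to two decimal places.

ΣQ_DR = 107.5 m³/s; V = ΣQ_DR·Δt = 3.870 × 10^5 m³.
Runoff depth d = V / A = 16.90 mm.
C = d / P = 16.90 / 26.8 = 0.63.

C ≈ 0.63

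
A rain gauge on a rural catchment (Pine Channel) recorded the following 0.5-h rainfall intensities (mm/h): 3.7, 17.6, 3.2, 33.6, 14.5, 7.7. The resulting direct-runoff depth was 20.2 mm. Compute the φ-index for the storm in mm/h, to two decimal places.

φ ≈ 8.43 mm/h

Only the 3 blocks with intensity above φ contribute runoff: 17.6, 33.6, 14.5 mm/h.
Σ(I−φ)·Δt = d  ⇒  (17.6+33.6+14.5 − 3φ)·0.5 = 20.2
φ = (65.70 − 20.2/0.5) / 3 = 8.43 mm/h.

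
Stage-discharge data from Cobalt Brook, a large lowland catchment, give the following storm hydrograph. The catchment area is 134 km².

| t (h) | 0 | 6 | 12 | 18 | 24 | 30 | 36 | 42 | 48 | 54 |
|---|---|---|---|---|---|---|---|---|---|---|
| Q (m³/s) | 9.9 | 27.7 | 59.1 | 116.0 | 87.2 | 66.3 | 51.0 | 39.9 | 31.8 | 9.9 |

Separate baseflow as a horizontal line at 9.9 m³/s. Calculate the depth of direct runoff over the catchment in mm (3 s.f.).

d ≈ 64.4 mm

Direct runoff: 0.0, 17.8, 49.2, 106.1, 77.3, 56.4, 41.1, 30.0, 21.9, 0.0 m³/s; ΣQ_DR = 399.8 m³/s.
V = ΣQ_DR · Δt = 399.8 × 21600 s = 8.636 × 10^6 m³.
Over A = 134 km², depth = V / A = 64.4 mm.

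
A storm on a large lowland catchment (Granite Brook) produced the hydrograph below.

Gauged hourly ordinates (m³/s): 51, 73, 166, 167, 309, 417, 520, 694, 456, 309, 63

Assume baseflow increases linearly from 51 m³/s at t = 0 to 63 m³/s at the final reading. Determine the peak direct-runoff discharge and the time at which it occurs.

Subtracting baseflow gives direct-runoff ordinates: 0.00, 20.80, 112.60, 112.40, 253.20, 360.00, 461.80, 634.60, 395.40, 247.20, 0.00 m³/s.
The maximum is 634.60 m³/s, occurring at the reading for t = 7 h.

Q_p = 634.60 m³/s at t = 7 h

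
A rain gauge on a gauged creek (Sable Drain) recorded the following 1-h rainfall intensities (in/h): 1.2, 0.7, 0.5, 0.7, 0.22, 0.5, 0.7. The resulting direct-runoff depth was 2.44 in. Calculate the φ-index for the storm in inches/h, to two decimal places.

Only the 6 blocks with intensity above φ contribute runoff: 1.2, 0.7, 0.5, 0.7, 0.5, 0.7 in/h.
Σ(I−φ)·Δt = d  ⇒  (1.2+0.7+0.5+0.7+0.5+0.7 − 6φ)·1 = 2.44
φ = (4.300 − 2.44/1) / 6 = 0.31 in/h.

φ ≈ 0.31 in/h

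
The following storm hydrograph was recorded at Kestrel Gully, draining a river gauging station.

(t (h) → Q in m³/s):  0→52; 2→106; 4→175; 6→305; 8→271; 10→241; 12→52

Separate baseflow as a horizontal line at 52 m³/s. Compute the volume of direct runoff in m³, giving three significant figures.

V ≈ 6.03 × 10^6 m³

Direct-runoff ordinates (Q − Q_b): 0.0, 54.0, 123.0, 253.0, 219.0, 189.0, 0.0 m³/s.
ΣQ_DR = 838.0 m³/s.
With Δt = 2 h = 7200 s, V = ΣQ_DR · Δt = 838.0 × 7200 = 6.03 × 10^6 m³.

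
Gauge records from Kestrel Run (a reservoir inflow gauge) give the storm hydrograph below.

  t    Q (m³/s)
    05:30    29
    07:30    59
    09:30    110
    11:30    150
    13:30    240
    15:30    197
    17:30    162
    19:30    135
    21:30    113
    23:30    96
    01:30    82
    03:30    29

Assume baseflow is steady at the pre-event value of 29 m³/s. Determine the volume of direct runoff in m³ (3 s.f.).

Direct-runoff ordinates (Q − Q_b): 0.0, 30.0, 81.0, 121.0, 211.0, 168.0, 133.0, 106.0, 84.0, 67.0, 53.0, 0.0 m³/s.
ΣQ_DR = 1054 m³/s.
With Δt = 2 h = 7200 s, V = ΣQ_DR · Δt = 1054 × 7200 = 7.59 × 10^6 m³.

V ≈ 7.59 × 10^6 m³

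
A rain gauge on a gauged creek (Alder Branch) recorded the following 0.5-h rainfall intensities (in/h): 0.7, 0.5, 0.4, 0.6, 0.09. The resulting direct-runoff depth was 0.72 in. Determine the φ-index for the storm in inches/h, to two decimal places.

Only the 4 blocks with intensity above φ contribute runoff: 0.7, 0.5, 0.4, 0.6 in/h.
Σ(I−φ)·Δt = d  ⇒  (0.7+0.5+0.4+0.6 − 4φ)·0.5 = 0.72
φ = (2.200 − 0.72/0.5) / 4 = 0.19 in/h.

φ ≈ 0.19 in/h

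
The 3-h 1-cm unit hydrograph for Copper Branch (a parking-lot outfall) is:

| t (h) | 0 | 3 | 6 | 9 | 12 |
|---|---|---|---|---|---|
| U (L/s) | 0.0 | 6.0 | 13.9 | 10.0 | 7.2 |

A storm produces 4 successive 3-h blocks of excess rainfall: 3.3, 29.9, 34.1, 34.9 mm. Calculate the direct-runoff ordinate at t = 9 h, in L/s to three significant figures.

Q ≈ 65.3 L/s

By discrete convolution, Q_j = Σ (P_i / 10 mm) · U_{j−i}.
At t = 9 h (j=3): Q = (3.3/10)·10.0 + (29.9/10)·13.9 + (34.1/10)·6.0 + (34.9/10)·0.0 = 65.3 L/s.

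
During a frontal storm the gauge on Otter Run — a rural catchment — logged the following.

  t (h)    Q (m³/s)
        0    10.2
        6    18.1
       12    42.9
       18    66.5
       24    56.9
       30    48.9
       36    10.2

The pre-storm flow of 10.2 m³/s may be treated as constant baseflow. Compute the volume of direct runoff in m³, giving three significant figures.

V ≈ 3.94 × 10^6 m³

Direct-runoff ordinates (Q − Q_b): 0.0, 7.9, 32.7, 56.3, 46.7, 38.7, 0.0 m³/s.
ΣQ_DR = 182.3 m³/s.
With Δt = 6 h = 21600 s, V = ΣQ_DR · Δt = 182.3 × 21600 = 3.94 × 10^6 m³.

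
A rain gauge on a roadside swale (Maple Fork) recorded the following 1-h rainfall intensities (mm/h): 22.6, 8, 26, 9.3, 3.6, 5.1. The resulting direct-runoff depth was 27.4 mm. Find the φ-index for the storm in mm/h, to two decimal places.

Only the 2 blocks with intensity above φ contribute runoff: 22.6, 26 mm/h.
Σ(I−φ)·Δt = d  ⇒  (22.6+26 − 2φ)·1 = 27.4
φ = (48.60 − 27.4/1) / 2 = 10.60 mm/h.

φ ≈ 10.60 mm/h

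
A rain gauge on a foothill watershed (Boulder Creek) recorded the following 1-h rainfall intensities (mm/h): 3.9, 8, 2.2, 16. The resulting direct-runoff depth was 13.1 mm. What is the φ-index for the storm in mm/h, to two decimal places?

Only the 2 blocks with intensity above φ contribute runoff: 8, 16 mm/h.
Σ(I−φ)·Δt = d  ⇒  (8+16 − 2φ)·1 = 13.1
φ = (24.00 − 13.1/1) / 2 = 5.45 mm/h.

φ ≈ 5.45 mm/h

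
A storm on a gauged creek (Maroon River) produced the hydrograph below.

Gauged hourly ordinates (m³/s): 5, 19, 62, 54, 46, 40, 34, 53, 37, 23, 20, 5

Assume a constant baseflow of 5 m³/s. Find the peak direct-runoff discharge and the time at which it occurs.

Q_p = 57.0 m³/s at t = 2 h

Subtracting baseflow gives direct-runoff ordinates: 0.0, 14.0, 57.0, 49.0, 41.0, 35.0, 29.0, 48.0, 32.0, 18.0, 15.0, 0.0 m³/s.
The maximum is 57.0 m³/s, occurring at the reading for t = 2 h.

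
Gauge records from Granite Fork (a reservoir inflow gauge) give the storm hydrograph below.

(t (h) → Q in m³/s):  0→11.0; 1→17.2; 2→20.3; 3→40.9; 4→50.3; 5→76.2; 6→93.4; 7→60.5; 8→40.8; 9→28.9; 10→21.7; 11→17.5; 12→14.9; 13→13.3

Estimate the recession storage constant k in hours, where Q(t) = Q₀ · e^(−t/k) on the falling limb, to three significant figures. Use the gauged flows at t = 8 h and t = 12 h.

On the falling limb, Q drops from 40.8 to 14.9 m³/s between t = 8 h and t = 12 h (Δt = 4 h).
k = −Δt / ln(Q₂/Q₁) = −4 / ln(14.9/40.8) = 3.97 h.

k ≈ 3.97 h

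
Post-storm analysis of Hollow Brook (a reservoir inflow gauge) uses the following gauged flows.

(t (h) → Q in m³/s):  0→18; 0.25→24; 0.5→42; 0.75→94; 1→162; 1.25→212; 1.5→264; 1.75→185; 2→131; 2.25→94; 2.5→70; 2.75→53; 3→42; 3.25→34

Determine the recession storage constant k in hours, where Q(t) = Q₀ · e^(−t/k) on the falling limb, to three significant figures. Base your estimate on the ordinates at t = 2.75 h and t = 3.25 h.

On the falling limb, Q drops from 53 to 34 m³/s between t = 2.75 h and t = 3.25 h (Δt = 0.5 h).
k = −Δt / ln(Q₂/Q₁) = −0.5 / ln(34/53) = 1.13 h.

k ≈ 1.13 h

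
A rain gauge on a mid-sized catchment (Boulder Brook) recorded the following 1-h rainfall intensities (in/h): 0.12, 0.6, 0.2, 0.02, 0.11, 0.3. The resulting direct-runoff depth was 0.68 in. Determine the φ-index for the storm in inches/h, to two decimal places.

Only the 3 blocks with intensity above φ contribute runoff: 0.6, 0.2, 0.3 in/h.
Σ(I−φ)·Δt = d  ⇒  (0.6+0.2+0.3 − 3φ)·1 = 0.68
φ = (1.100 − 0.68/1) / 3 = 0.14 in/h.

φ ≈ 0.14 in/h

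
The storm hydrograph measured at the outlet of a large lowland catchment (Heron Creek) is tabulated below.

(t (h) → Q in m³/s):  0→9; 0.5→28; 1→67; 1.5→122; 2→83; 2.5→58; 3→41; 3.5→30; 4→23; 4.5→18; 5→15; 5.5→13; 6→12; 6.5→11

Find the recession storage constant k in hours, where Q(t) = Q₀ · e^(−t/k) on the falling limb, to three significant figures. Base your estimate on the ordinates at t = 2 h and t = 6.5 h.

k ≈ 2.23 h

On the falling limb, Q drops from 83 to 11 m³/s between t = 2 h and t = 6.5 h (Δt = 4.5 h).
k = −Δt / ln(Q₂/Q₁) = −4.5 / ln(11/83) = 2.23 h.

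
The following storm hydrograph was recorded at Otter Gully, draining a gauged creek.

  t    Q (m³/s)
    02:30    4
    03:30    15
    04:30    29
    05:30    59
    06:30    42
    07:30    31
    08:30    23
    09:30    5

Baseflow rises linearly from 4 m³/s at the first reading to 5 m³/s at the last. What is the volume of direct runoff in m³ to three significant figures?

V ≈ 6.19 × 10^5 m³

Direct-runoff ordinates (Q − Q_b): 0.00, 10.86, 24.71, 54.57, 37.43, 26.29, 18.14, 0.00 m³/s.
ΣQ_DR = 172.0 m³/s.
With Δt = 1 h = 3600 s, V = ΣQ_DR · Δt = 172.0 × 3600 = 6.19 × 10^5 m³.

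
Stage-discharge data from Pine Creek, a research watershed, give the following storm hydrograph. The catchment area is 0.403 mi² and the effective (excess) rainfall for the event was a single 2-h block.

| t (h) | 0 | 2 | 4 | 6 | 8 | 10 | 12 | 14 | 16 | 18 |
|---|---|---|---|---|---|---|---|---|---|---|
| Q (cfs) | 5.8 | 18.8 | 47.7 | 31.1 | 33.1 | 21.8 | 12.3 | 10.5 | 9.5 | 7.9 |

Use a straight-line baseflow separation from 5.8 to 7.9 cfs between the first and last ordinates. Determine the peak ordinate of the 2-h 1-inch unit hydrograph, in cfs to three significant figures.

Direct runoff: 0.00, 12.77, 41.43, 24.60, 26.37, 14.83, 5.10, 3.07, 1.83, 0.00 cfs; ΣQ_DR = 130.0 cfs, peak = 41.43 cfs.
Runoff depth d = ΣQ_DR·Δt / A = 130.0 × 7200 / (0.403 mi²) = 0.9997 in.
The 1-inch UH is the DRH scaled by (1 in)/d, so U_p = 41.43 × 1/0.9997 = 41.4 cfs.

U_p ≈ 41.4 cfs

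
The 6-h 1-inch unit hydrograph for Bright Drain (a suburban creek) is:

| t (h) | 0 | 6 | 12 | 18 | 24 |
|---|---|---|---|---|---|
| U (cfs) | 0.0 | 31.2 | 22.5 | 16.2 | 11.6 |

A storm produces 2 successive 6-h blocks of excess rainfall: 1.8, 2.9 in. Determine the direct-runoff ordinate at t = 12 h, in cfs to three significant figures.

Q ≈ 131 cfs

By discrete convolution, Q_j = Σ (P_i / 1 in) · U_{j−i}.
At t = 12 h (j=2): Q = (1.8/1)·22.5 + (2.9/1)·31.2 = 131 cfs.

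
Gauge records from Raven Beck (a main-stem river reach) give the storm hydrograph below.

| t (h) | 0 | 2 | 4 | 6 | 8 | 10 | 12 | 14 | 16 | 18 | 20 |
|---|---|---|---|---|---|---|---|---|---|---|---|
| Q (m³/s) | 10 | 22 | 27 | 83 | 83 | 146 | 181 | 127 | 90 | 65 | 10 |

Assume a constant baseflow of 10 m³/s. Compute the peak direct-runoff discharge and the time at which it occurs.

Q_p = 171.0 m³/s at t = 12 h

Subtracting baseflow gives direct-runoff ordinates: 0.0, 12.0, 17.0, 73.0, 73.0, 136.0, 171.0, 117.0, 80.0, 55.0, 0.0 m³/s.
The maximum is 171.0 m³/s, occurring at the reading for t = 12 h.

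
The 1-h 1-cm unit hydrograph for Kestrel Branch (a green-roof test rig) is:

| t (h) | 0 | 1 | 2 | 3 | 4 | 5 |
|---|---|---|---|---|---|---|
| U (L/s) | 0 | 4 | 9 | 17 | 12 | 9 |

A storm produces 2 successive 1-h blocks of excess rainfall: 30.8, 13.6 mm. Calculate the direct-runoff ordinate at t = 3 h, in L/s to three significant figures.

Q ≈ 64.6 L/s

By discrete convolution, Q_j = Σ (P_i / 10 mm) · U_{j−i}.
At t = 3 h (j=3): Q = (30.8/10)·17 + (13.6/10)·9 = 64.6 L/s.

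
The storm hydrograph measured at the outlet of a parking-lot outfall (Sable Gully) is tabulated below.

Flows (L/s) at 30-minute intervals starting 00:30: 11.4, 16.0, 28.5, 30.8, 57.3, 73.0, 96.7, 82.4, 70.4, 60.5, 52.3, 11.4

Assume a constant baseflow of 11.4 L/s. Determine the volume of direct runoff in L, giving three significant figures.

V ≈ 8.17 × 10^5 L

Direct-runoff ordinates (Q − Q_b): 0.0, 4.6, 17.1, 19.4, 45.9, 61.6, 85.3, 71.0, 59.0, 49.1, 40.9, 0.0 L/s.
ΣQ_DR = 453.9 L/s.
With Δt = 0.5 h = 1800 s, V = ΣQ_DR · Δt = 453.9 × 1800 = 8.17 × 10^5 L.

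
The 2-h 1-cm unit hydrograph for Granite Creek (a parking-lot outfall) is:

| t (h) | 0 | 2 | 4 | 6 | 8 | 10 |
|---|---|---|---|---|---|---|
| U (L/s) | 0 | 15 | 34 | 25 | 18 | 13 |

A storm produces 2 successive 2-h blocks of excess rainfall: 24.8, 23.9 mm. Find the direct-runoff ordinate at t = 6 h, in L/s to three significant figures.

By discrete convolution, Q_j = Σ (P_i / 10 mm) · U_{j−i}.
At t = 6 h (j=3): Q = (24.8/10)·25 + (23.9/10)·34 = 143 L/s.

Q ≈ 143 L/s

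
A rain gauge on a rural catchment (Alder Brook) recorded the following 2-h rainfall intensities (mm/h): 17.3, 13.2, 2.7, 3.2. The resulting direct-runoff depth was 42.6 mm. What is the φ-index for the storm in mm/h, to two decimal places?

φ ≈ 4.60 mm/h

Only the 2 blocks with intensity above φ contribute runoff: 17.3, 13.2 mm/h.
Σ(I−φ)·Δt = d  ⇒  (17.3+13.2 − 2φ)·2 = 42.6
φ = (30.50 − 42.6/2) / 2 = 4.60 mm/h.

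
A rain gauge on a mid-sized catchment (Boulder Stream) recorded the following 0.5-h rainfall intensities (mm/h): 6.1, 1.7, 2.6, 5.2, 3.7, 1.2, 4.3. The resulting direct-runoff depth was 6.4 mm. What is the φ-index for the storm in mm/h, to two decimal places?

Only the 5 blocks with intensity above φ contribute runoff: 6.1, 2.6, 5.2, 3.7, 4.3 mm/h.
Σ(I−φ)·Δt = d  ⇒  (6.1+2.6+5.2+3.7+4.3 − 5φ)·0.5 = 6.4
φ = (21.90 − 6.4/0.5) / 5 = 1.82 mm/h.

φ ≈ 1.82 mm/h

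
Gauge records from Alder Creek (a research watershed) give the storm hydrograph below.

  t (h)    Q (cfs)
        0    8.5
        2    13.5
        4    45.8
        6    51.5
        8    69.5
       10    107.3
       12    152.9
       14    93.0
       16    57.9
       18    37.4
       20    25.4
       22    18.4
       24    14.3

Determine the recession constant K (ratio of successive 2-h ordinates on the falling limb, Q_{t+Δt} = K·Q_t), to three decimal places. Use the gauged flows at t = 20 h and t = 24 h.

Using the recession-limb readings at t = 20 h and t = 24 h: Q falls from 25.4 to 14.3 cfs over 2 intervals.
K = (Q₂/Q₁)^(1/2) = (14.3/25.4)^(1/2) = 0.750.

K ≈ 0.750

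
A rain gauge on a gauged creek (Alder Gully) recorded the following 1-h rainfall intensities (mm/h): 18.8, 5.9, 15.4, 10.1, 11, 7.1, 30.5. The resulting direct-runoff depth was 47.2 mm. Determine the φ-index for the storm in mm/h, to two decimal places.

φ ≈ 7.72 mm/h

Only the 5 blocks with intensity above φ contribute runoff: 18.8, 15.4, 10.1, 11, 30.5 mm/h.
Σ(I−φ)·Δt = d  ⇒  (18.8+15.4+10.1+11+30.5 − 5φ)·1 = 47.2
φ = (85.80 − 47.2/1) / 5 = 7.72 mm/h.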